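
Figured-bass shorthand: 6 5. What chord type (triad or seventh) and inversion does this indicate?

seventh chord, first inversion

6 5 is shorthand for 6/5/3.
Intervals of 6/5/3 above the bass form a seventh chord; the bass is the third, so this is first inversion.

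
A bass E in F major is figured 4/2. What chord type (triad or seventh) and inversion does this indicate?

4/2 is shorthand for 6/4/2.
Intervals of 6/4/2 above the bass form a seventh chord; the bass is the seventh, so this is third inversion.

seventh chord, third inversion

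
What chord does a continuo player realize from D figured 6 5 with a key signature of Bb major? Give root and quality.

Bb major seventh

The figures 6 5 indicate a seventh chord in first inversion.
In first inversion the root lies a sixth above the bass: a sixth above D in Bb major is Bb.
The chord tones are D, F, A, Bb, giving Bb major seventh.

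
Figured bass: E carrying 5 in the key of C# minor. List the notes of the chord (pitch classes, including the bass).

E, G#, B

The written figures 5 are shorthand for 5/3: the 3 is implied.
A third above E in this key is G#.
A fifth above E in this key is B.
Together with the bass E, this spells E major in root position.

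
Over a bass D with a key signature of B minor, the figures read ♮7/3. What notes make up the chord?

The written figures ♮7/3 are shorthand for 7/5/3: the 5 is implied.
A third above D in this key is F#.
A fifth above D in this key is A.
A seventh above D in this key is C#, made natural (C) by the ♮ figure.
Together with the bass D, this spells D dominant seventh in root position.

D, F#, A, C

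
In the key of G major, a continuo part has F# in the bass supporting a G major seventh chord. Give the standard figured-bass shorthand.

F# is the seventh of G major seventh, so the chord is in third inversion.
A seventh chord in third inversion is figured 6/4/2, conventionally abbreviated 4/2.

4/2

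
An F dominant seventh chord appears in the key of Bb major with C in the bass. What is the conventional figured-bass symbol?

4/3

C is the fifth of F dominant seventh, so the chord is in second inversion.
A seventh chord in second inversion is figured 6/4/3, conventionally abbreviated 4/3.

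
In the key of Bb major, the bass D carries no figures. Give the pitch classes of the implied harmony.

D, F, A

An unfigured bass implies 5/3.
A third above D in this key is F.
A fifth above D in this key is A.
Together with the bass D, this spells D minor in root position.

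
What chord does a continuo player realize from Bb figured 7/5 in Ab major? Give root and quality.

Bb minor seventh

The figures 7/5 indicate a seventh chord in root position.
In root position the bass is the root, so the root is Bb.
The chord tones are Bb, Db, F, Ab, giving Bb minor seventh.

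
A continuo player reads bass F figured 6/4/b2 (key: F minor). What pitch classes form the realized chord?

A second above F in this key is G, lowered to Gb by the flat.
A fourth above F in this key is Bb.
A sixth above F in this key is Db.
Together with the bass F, this spells Gb major seventh in third inversion.

F, Gb, Bb, Db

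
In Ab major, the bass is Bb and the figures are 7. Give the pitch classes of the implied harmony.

The written figures 7 are shorthand for 7/5/3: the 5/3 are implied.
A third above Bb in this key is Db.
A fifth above Bb in this key is F.
A seventh above Bb in this key is Ab.
Together with the bass Bb, this spells Bb minor seventh in root position.

Bb, Db, F, Ab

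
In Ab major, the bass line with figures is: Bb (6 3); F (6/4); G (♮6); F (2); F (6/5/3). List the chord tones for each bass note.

Bb, Db, G | F, Bb, Db | G, Bb, E | F, G, Bb, Db | F, Ab, C, Db

Bb (6/3): Bb, Db, G.
F (6/4): F, Bb, Db.
G (♮6/3): G, Bb, E.
F (6/4/2): F, G, Bb, Db.
F (6/5/3): F, Ab, C, Db.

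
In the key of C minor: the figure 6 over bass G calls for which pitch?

Counting 5 letter steps above G lands on E; in C minor, that letter is Eb.

Eb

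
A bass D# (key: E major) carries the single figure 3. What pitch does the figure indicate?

Counting 2 letter steps above D# lands on F; in E major, that letter is F#.

F#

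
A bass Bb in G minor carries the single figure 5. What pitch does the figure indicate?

F

Counting 4 letter steps above Bb lands on F; in G minor, that letter is F.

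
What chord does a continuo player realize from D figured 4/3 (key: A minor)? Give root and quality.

G dominant seventh

The figures 4/3 indicate a seventh chord in second inversion.
In second inversion the root lies a fourth above the bass: a fourth above D in A minor is G.
The chord tones are D, F, G, B, giving G dominant seventh.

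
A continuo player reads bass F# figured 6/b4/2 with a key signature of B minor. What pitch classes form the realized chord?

F#, G, Bb, D

A second above F# in this key is G.
A fourth above F# in this key is B, lowered to Bb by the flat.
A sixth above F# in this key is D.
Together with the bass F#, this spells G minor-major seventh in third inversion.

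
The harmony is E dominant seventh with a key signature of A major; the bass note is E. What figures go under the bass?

E is the root of E dominant seventh, so the chord is in root position.
A seventh chord in root position is figured 7/5/3, conventionally abbreviated 7.

7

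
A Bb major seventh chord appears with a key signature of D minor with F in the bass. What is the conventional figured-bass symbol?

F is the fifth of Bb major seventh, so the chord is in second inversion.
A seventh chord in second inversion is figured 6/4/3, conventionally abbreviated 4/3.

4/3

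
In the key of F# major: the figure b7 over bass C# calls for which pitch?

Counting 6 letter steps above C# lands on B; in F# major, that letter is B.
The b7 figure lowers it a semitone, giving Bb.

Bb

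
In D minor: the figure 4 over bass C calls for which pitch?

F

Counting 3 letter steps above C lands on F; in D minor, that letter is F.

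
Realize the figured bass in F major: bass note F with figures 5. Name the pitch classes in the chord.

F, A, C

The written figures 5 are shorthand for 5/3: the 3 is implied.
A third above F in this key is A.
A fifth above F in this key is C.
Together with the bass F, this spells F major in root position.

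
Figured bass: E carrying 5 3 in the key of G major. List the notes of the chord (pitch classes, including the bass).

A third above E in this key is G.
A fifth above E in this key is B.
Together with the bass E, this spells E minor in root position.

E, G, B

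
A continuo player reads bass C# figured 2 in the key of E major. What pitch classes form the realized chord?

The written figures 2 are shorthand for 6/4/2: the 6/4 are implied.
A second above C# in this key is D#.
A fourth above C# in this key is F#.
A sixth above C# in this key is A.
Together with the bass C#, this spells D# half-diminished seventh in third inversion.

C#, D#, F#, A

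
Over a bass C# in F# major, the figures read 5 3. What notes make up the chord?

C#, E#, G#

A third above C# in this key is E#.
A fifth above C# in this key is G#.
Together with the bass C#, this spells C# major in root position.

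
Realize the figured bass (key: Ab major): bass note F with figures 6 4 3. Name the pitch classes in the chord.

F, Ab, Bb, Db

A third above F in this key is Ab.
A fourth above F in this key is Bb.
A sixth above F in this key is Db.
Together with the bass F, this spells Bb minor seventh in second inversion.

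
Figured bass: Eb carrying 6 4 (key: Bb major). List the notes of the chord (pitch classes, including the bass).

Eb, A, C

A fourth above Eb in this key is A.
A sixth above Eb in this key is C.
Together with the bass Eb, this spells A diminished in second inversion.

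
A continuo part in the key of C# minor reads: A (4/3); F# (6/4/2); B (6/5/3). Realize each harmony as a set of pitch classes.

A, C#, D#, F# | F#, G#, B, D# | B, D#, F#, G#

A (6/4/3): A, C#, D#, F#.
F# (6/4/2): F#, G#, B, D#.
B (6/5/3): B, D#, F#, G#.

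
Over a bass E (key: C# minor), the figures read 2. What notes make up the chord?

The written figures 2 are shorthand for 6/4/2: the 6/4 are implied.
A second above E in this key is F#.
A fourth above E in this key is A.
A sixth above E in this key is C#.
Together with the bass E, this spells F# minor seventh in third inversion.

E, F#, A, C#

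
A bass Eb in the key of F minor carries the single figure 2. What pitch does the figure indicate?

Counting 1 letter step above Eb lands on F; in F minor, that letter is F.

F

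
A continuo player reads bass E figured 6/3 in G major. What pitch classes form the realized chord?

E, G, C

A third above E in this key is G.
A sixth above E in this key is C.
Together with the bass E, this spells C major in first inversion.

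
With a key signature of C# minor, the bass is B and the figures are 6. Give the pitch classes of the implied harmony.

B, D#, G#

The written figures 6 are shorthand for 6/3: the 3 is implied.
A third above B in this key is D#.
A sixth above B in this key is G#.
Together with the bass B, this spells G# minor in first inversion.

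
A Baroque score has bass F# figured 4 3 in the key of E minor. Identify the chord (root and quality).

The figures 4 3 indicate a seventh chord in second inversion.
In second inversion the root lies a fourth above the bass: a fourth above F# in E minor is B.
The chord tones are F#, A, B, D, giving B minor seventh.

B minor seventh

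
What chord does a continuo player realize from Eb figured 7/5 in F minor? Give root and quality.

The figures 7/5 indicate a seventh chord in root position.
In root position the bass is the root, so the root is Eb.
The chord tones are Eb, G, Bb, Db, giving Eb dominant seventh.

Eb dominant seventh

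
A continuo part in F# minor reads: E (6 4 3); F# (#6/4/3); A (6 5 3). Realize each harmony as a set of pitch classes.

E, G#, A, C# | F#, A, B, D# | A, C#, E, F#

E (6/4/3): E, G#, A, C#.
F# (#6/4/3): F#, A, B, D#.
A (6/5/3): A, C#, E, F#.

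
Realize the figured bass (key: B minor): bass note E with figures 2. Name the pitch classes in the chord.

The written figures 2 are shorthand for 6/4/2: the 6/4 are implied.
A second above E in this key is F#.
A fourth above E in this key is A.
A sixth above E in this key is C#.
Together with the bass E, this spells F# minor seventh in third inversion.

E, F#, A, C#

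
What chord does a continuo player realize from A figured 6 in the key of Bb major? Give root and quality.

The figures 6 indicate a triad in first inversion.
In first inversion the root lies a sixth above the bass: a sixth above A in Bb major is F.
The chord tones are A, C, F, giving F major.

F major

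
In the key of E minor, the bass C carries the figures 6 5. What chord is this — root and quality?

The figures 6 5 indicate a seventh chord in first inversion.
In first inversion the root lies a sixth above the bass: a sixth above C in E minor is A.
The chord tones are C, E, G, A, giving A minor seventh.

A minor seventh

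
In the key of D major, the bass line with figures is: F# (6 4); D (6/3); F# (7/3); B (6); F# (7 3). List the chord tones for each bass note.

F# (6/4): F#, B, D.
D (6/3): D, F#, B.
F# (7/5/3): F#, A, C#, E.
B (6/3): B, D, G.
F# (7/5/3): F#, A, C#, E.

F#, B, D | D, F#, B | F#, A, C#, E | B, D, G | F#, A, C#, E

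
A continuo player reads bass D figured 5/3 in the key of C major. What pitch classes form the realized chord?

D, F, A

A third above D in this key is F.
A fifth above D in this key is A.
Together with the bass D, this spells D minor in root position.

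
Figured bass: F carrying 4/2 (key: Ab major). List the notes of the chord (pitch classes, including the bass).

The written figures 4/2 are shorthand for 6/4/2: the 6 is implied.
A second above F in this key is G.
A fourth above F in this key is Bb.
A sixth above F in this key is Db.
Together with the bass F, this spells G half-diminished seventh in third inversion.

F, G, Bb, Db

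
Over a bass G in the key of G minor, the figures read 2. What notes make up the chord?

G, A, C, Eb

The written figures 2 are shorthand for 6/4/2: the 6/4 are implied.
A second above G in this key is A.
A fourth above G in this key is C.
A sixth above G in this key is Eb.
Together with the bass G, this spells A half-diminished seventh in third inversion.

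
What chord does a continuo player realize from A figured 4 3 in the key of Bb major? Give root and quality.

The figures 4 3 indicate a seventh chord in second inversion.
In second inversion the root lies a fourth above the bass: a fourth above A in Bb major is D.
The chord tones are A, C, D, F, giving D minor seventh.

D minor seventh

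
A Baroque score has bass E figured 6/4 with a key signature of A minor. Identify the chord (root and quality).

A minor

The figures 6/4 indicate a triad in second inversion.
In second inversion the root lies a fourth above the bass: a fourth above E in A minor is A.
The chord tones are E, A, C, giving A minor.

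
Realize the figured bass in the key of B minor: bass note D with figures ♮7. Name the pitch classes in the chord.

The written figures ♮7 are shorthand for 7/5/3: the 5/3 are implied.
A third above D in this key is F#.
A fifth above D in this key is A.
A seventh above D in this key is C#, made natural (C) by the ♮ figure.
Together with the bass D, this spells D dominant seventh in root position.

D, F#, A, C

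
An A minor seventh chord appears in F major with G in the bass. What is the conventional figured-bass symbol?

4/2

G is the seventh of A minor seventh, so the chord is in third inversion.
A seventh chord in third inversion is figured 6/4/2, conventionally abbreviated 4/2.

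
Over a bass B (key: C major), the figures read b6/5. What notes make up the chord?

The written figures b6/5 are shorthand for 6/5/3: the 3 is implied.
A third above B in this key is D.
A fifth above B in this key is F.
A sixth above B in this key is G, lowered to Gb by the flat.

B, D, F, Gb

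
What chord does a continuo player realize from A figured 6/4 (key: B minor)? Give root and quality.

D major

The figures 6/4 indicate a triad in second inversion.
In second inversion the root lies a fourth above the bass: a fourth above A in B minor is D.
The chord tones are A, D, F#, giving D major.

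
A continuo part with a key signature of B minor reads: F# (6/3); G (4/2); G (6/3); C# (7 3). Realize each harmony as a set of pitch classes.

F# (6/3): F#, A, D.
G (6/4/2): G, A, C#, E.
G (6/3): G, B, E.
C# (7/5/3): C#, E, G, B.

F#, A, D | G, A, C#, E | G, B, E | C#, E, G, B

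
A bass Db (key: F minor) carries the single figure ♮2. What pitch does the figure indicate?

E

Counting 1 letter step above Db lands on E; in F minor, that letter is Eb.
The ♮2 figure makes it natural, giving E.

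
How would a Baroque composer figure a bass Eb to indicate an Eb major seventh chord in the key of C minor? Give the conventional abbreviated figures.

Eb is the root of Eb major seventh, so the chord is in root position.
A seventh chord in root position is figured 7/5/3, conventionally abbreviated 7.

7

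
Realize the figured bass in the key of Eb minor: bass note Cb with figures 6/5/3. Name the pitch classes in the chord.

A third above Cb in this key is Eb.
A fifth above Cb in this key is Gb.
A sixth above Cb in this key is Ab.
Together with the bass Cb, this spells Ab minor seventh in first inversion.

Cb, Eb, Gb, Ab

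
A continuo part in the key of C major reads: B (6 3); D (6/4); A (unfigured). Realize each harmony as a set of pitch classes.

B (6/3): B, D, G.
D (6/4): D, G, B.
A (5/3): A, C, E.

B, D, G | D, G, B | A, C, E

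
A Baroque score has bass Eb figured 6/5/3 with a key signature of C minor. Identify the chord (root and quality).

The figures 6/5/3 indicate a seventh chord in first inversion.
In first inversion the root lies a sixth above the bass: a sixth above Eb in C minor is C.
The chord tones are Eb, G, Bb, C, giving C minor seventh.

C minor seventh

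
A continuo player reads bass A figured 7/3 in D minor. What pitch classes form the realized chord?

The written figures 7/3 are shorthand for 7/5/3: the 5 is implied.
A third above A in this key is C.
A fifth above A in this key is E.
A seventh above A in this key is G.
Together with the bass A, this spells A minor seventh in root position.

A, C, E, G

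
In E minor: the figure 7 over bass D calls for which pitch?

C

Counting 6 letter steps above D lands on C; in E minor, that letter is C.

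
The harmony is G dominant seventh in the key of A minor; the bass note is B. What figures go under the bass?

B is the third of G dominant seventh, so the chord is in first inversion.
A seventh chord in first inversion is figured 6/5/3, conventionally abbreviated 6/5.

6/5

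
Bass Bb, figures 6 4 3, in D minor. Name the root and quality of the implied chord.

E half-diminished seventh

The figures 6 4 3 indicate a seventh chord in second inversion.
In second inversion the root lies a fourth above the bass: a fourth above Bb in D minor is E.
The chord tones are Bb, D, E, G, giving E half-diminished seventh.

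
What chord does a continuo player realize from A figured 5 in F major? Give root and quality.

The figures 5 indicate a triad in root position.
In root position the bass is the root, so the root is A.
The chord tones are A, C, E, giving A minor.

A minor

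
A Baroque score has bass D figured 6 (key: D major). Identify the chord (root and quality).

B minor

The figures 6 indicate a triad in first inversion.
In first inversion the root lies a sixth above the bass: a sixth above D in D major is B.
The chord tones are D, F#, B, giving B minor.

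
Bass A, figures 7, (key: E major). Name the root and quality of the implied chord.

A major seventh

The figures 7 indicate a seventh chord in root position.
In root position the bass is the root, so the root is A.
The chord tones are A, C#, E, G#, giving A major seventh.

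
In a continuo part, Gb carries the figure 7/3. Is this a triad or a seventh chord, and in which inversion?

seventh chord, root position

7/3 is shorthand for 7/5/3.
Intervals of 7/5/3 above the bass form a seventh chord; the bass is the root, so this is root position.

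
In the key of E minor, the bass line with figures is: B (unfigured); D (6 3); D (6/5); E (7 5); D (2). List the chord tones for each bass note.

B (5/3): B, D, F#.
D (6/3): D, F#, B.
D (6/5/3): D, F#, A, B.
E (7/5/3): E, G, B, D.
D (6/4/2): D, E, G, B.

B, D, F# | D, F#, B | D, F#, A, B | E, G, B, D | D, E, G, B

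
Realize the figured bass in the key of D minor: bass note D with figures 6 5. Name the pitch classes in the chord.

The written figures 6 5 are shorthand for 6/5/3: the 3 is implied.
A third above D in this key is F.
A fifth above D in this key is A.
A sixth above D in this key is Bb.
Together with the bass D, this spells Bb major seventh in first inversion.

D, F, A, Bb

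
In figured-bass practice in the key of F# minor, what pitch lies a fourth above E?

A

Counting 3 letter steps above E lands on A; in F# minor, that letter is A.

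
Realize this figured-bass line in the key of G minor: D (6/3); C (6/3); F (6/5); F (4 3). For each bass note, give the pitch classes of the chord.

D (6/3): D, F, Bb.
C (6/3): C, Eb, A.
F (6/5/3): F, A, C, D.
F (6/4/3): F, A, Bb, D.

D, F, Bb | C, Eb, A | F, A, C, D | F, A, Bb, D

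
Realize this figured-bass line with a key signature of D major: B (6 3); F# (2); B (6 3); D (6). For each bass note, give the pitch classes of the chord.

B (6/3): B, D, G.
F# (6/4/2): F#, G, B, D.
B (6/3): B, D, G.
D (6/3): D, F#, B.

B, D, G | F#, G, B, D | B, D, G | D, F#, B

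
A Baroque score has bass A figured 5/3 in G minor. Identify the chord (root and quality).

The figures 5/3 indicate a triad in root position.
In root position the bass is the root, so the root is A.
The chord tones are A, C, Eb, giving A diminished.

A diminished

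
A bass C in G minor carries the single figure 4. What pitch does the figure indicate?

Counting 3 letter steps above C lands on F; in G minor, that letter is F.

F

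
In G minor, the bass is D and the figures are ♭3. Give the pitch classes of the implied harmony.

The written figures ♭3 are shorthand for 5/3: the 5 is implied.
A third above D in this key is F, lowered to Fb by the flat.
A fifth above D in this key is A.

D, Fb, A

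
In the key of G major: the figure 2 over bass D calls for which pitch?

E

Counting 1 letter step above D lands on E; in G major, that letter is E.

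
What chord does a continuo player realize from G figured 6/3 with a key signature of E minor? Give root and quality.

The figures 6/3 indicate a triad in first inversion.
In first inversion the root lies a sixth above the bass: a sixth above G in E minor is E.
The chord tones are G, B, E, giving E minor.

E minor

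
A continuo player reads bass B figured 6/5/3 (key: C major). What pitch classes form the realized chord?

A third above B in this key is D.
A fifth above B in this key is F.
A sixth above B in this key is G.
Together with the bass B, this spells G dominant seventh in first inversion.

B, D, F, G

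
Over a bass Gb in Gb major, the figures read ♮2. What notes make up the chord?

The written figures ♮2 are shorthand for 6/4/2: the 6/4 are implied.
A second above Gb in this key is Ab, made natural (A) by the ♮ figure.
A fourth above Gb in this key is Cb.
A sixth above Gb in this key is Eb.

Gb, A, Cb, Eb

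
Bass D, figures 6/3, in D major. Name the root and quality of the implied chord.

The figures 6/3 indicate a triad in first inversion.
In first inversion the root lies a sixth above the bass: a sixth above D in D major is B.
The chord tones are D, F#, B, giving B minor.

B minor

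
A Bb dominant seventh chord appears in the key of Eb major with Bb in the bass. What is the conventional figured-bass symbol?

Bb is the root of Bb dominant seventh, so the chord is in root position.
A seventh chord in root position is figured 7/5/3, conventionally abbreviated 7.

7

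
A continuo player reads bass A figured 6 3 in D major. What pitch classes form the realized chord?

A third above A in this key is C#.
A sixth above A in this key is F#.
Together with the bass A, this spells F# minor in first inversion.

A, C#, F#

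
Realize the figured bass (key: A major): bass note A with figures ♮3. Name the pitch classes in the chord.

The written figures ♮3 are shorthand for 5/3: the 5 is implied.
A third above A in this key is C#, made natural (C) by the ♮ figure.
A fifth above A in this key is E.
Together with the bass A, this spells A minor in root position.

A, C, E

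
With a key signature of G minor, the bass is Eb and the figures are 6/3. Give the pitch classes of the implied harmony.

A third above Eb in this key is G.
A sixth above Eb in this key is C.
Together with the bass Eb, this spells C minor in first inversion.

Eb, G, C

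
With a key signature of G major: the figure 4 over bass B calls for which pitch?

Counting 3 letter steps above B lands on E; in G major, that letter is E.

E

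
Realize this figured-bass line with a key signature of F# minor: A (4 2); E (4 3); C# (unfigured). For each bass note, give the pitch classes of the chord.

A (6/4/2): A, B, D, F#.
E (6/4/3): E, G#, A, C#.
C# (5/3): C#, E, G#.

A, B, D, F# | E, G#, A, C# | C#, E, G#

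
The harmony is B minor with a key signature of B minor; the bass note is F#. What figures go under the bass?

F# is the fifth of B minor, so the chord is in second inversion.
A triad in second inversion is figured 6/4, conventionally abbreviated 6/4.

6/4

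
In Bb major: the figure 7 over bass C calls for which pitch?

Counting 6 letter steps above C lands on B; in Bb major, that letter is Bb.

Bb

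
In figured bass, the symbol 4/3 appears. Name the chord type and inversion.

seventh chord, second inversion

4/3 is shorthand for 6/4/3.
Intervals of 6/4/3 above the bass form a seventh chord; the bass is the fifth, so this is second inversion.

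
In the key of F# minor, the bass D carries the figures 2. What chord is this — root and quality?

E dominant seventh

The figures 2 indicate a seventh chord in third inversion.
In third inversion the root lies a second above the bass: a second above D in F# minor is E.
The chord tones are D, E, G#, B, giving E dominant seventh.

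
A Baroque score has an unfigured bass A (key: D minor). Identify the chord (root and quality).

An unfigured bass indicates a triad in root position.
In root position the bass is the root, so the root is A.
The chord tones are A, C, E, giving A minor.

A minor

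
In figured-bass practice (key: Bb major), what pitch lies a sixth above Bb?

G

Counting 5 letter steps above Bb lands on G; in Bb major, that letter is G.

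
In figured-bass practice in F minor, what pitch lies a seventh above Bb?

Ab

Counting 6 letter steps above Bb lands on A; in F minor, that letter is Ab.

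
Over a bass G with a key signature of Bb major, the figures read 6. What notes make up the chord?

G, Bb, Eb

The written figures 6 are shorthand for 6/3: the 3 is implied.
A third above G in this key is Bb.
A sixth above G in this key is Eb.
Together with the bass G, this spells Eb major in first inversion.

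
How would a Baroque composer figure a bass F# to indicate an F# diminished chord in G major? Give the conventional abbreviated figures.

no figures

F# is the root of F# diminished, so the chord is in root position.
A triad in root position is figured 5/3, conventionally abbreviated (no figures — root-position triad).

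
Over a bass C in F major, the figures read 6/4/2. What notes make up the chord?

C, D, F, A

A second above C in this key is D.
A fourth above C in this key is F.
A sixth above C in this key is A.
Together with the bass C, this spells D minor seventh in third inversion.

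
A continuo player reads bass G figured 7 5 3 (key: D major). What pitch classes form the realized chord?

G, B, D, F#

A third above G in this key is B.
A fifth above G in this key is D.
A seventh above G in this key is F#.
Together with the bass G, this spells G major seventh in root position.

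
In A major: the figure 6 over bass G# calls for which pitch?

E

Counting 5 letter steps above G# lands on E; in A major, that letter is E.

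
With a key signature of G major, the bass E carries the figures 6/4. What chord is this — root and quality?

A minor

The figures 6/4 indicate a triad in second inversion.
In second inversion the root lies a fourth above the bass: a fourth above E in G major is A.
The chord tones are E, A, C, giving A minor.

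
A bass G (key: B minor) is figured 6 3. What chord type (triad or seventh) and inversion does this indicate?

Intervals of 6/3 above the bass form a triad; the bass is the third, so this is first inversion.

triad, first inversion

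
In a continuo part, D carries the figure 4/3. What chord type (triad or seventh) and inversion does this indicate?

seventh chord, second inversion

4/3 is shorthand for 6/4/3.
Intervals of 6/4/3 above the bass form a seventh chord; the bass is the fifth, so this is second inversion.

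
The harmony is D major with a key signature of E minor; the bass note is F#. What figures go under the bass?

F# is the third of D major, so the chord is in first inversion.
A triad in first inversion is figured 6/3, conventionally abbreviated 6.

6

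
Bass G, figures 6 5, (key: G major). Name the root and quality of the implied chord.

The figures 6 5 indicate a seventh chord in first inversion.
In first inversion the root lies a sixth above the bass: a sixth above G in G major is E.
The chord tones are G, B, D, E, giving E minor seventh.

E minor seventh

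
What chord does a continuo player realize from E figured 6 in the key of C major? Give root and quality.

The figures 6 indicate a triad in first inversion.
In first inversion the root lies a sixth above the bass: a sixth above E in C major is C.
The chord tones are E, G, C, giving C major.

C major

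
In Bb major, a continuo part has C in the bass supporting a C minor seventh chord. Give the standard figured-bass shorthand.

7

C is the root of C minor seventh, so the chord is in root position.
A seventh chord in root position is figured 7/5/3, conventionally abbreviated 7.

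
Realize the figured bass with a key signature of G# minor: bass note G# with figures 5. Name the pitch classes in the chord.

The written figures 5 are shorthand for 5/3: the 3 is implied.
A third above G# in this key is B.
A fifth above G# in this key is D#.
Together with the bass G#, this spells G# minor in root position.

G#, B, D#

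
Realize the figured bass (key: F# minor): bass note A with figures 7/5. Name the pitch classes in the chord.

The written figures 7/5 are shorthand for 7/5/3: the 3 is implied.
A third above A in this key is C#.
A fifth above A in this key is E.
A seventh above A in this key is G#.
Together with the bass A, this spells A major seventh in root position.

A, C#, E, G#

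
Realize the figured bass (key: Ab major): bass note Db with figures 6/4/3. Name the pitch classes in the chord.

Db, F, G, Bb

A third above Db in this key is F.
A fourth above Db in this key is G.
A sixth above Db in this key is Bb.
Together with the bass Db, this spells G half-diminished seventh in second inversion.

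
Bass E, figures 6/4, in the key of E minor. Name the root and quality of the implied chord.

A minor

The figures 6/4 indicate a triad in second inversion.
In second inversion the root lies a fourth above the bass: a fourth above E in E minor is A.
The chord tones are E, A, C, giving A minor.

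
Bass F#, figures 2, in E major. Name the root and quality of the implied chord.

G# minor seventh

The figures 2 indicate a seventh chord in third inversion.
In third inversion the root lies a second above the bass: a second above F# in E major is G#.
The chord tones are F#, G#, B, D#, giving G# minor seventh.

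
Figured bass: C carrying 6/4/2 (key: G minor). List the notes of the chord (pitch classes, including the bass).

A second above C in this key is D.
A fourth above C in this key is F.
A sixth above C in this key is A.
Together with the bass C, this spells D minor seventh in third inversion.

C, D, F, A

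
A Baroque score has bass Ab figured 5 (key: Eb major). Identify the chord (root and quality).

Ab major

The figures 5 indicate a triad in root position.
In root position the bass is the root, so the root is Ab.
The chord tones are Ab, C, Eb, giving Ab major.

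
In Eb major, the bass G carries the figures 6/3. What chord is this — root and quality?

The figures 6/3 indicate a triad in first inversion.
In first inversion the root lies a sixth above the bass: a sixth above G in Eb major is Eb.
The chord tones are G, Bb, Eb, giving Eb major.

Eb major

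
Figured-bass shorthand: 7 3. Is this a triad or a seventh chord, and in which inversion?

7 3 is shorthand for 7/5/3.
Intervals of 7/5/3 above the bass form a seventh chord; the bass is the root, so this is root position.

seventh chord, root position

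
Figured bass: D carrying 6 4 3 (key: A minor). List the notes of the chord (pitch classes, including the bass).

A third above D in this key is F.
A fourth above D in this key is G.
A sixth above D in this key is B.
Together with the bass D, this spells G dominant seventh in second inversion.

D, F, G, B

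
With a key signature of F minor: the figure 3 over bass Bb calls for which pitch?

Counting 2 letter steps above Bb lands on D; in F minor, that letter is Db.

Db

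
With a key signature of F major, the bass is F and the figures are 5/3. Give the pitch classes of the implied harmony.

F, A, C

A third above F in this key is A.
A fifth above F in this key is C.
Together with the bass F, this spells F major in root position.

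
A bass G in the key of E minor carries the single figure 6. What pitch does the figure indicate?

E

Counting 5 letter steps above G lands on E; in E minor, that letter is E.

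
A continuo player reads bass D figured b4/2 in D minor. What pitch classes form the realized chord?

The written figures b4/2 are shorthand for 6/4/2: the 6 is implied.
A second above D in this key is E.
A fourth above D in this key is G, lowered to Gb by the flat.
A sixth above D in this key is Bb.

D, E, Gb, Bb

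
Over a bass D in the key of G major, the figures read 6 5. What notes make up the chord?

The written figures 6 5 are shorthand for 6/5/3: the 3 is implied.
A third above D in this key is F#.
A fifth above D in this key is A.
A sixth above D in this key is B.
Together with the bass D, this spells B minor seventh in first inversion.

D, F#, A, B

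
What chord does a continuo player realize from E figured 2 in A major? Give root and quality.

The figures 2 indicate a seventh chord in third inversion.
In third inversion the root lies a second above the bass: a second above E in A major is F#.
The chord tones are E, F#, A, C#, giving F# minor seventh.

F# minor seventh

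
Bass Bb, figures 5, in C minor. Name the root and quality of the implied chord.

The figures 5 indicate a triad in root position.
In root position the bass is the root, so the root is Bb.
The chord tones are Bb, D, F, giving Bb major.

Bb major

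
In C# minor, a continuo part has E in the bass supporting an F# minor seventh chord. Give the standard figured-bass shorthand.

E is the seventh of F# minor seventh, so the chord is in third inversion.
A seventh chord in third inversion is figured 6/4/2, conventionally abbreviated 4/2.

4/2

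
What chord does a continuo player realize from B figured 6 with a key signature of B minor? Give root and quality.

G major

The figures 6 indicate a triad in first inversion.
In first inversion the root lies a sixth above the bass: a sixth above B in B minor is G.
The chord tones are B, D, G, giving G major.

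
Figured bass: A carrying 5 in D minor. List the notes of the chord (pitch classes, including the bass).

A, C, E

The written figures 5 are shorthand for 5/3: the 3 is implied.
A third above A in this key is C.
A fifth above A in this key is E.
Together with the bass A, this spells A minor in root position.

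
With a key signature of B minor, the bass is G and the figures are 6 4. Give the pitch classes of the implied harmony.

G, C#, E

A fourth above G in this key is C#.
A sixth above G in this key is E.
Together with the bass G, this spells C# diminished in second inversion.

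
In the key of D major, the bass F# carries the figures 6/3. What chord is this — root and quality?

The figures 6/3 indicate a triad in first inversion.
In first inversion the root lies a sixth above the bass: a sixth above F# in D major is D.
The chord tones are F#, A, D, giving D major.

D major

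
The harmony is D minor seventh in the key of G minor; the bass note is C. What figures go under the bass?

4/2

C is the seventh of D minor seventh, so the chord is in third inversion.
A seventh chord in third inversion is figured 6/4/2, conventionally abbreviated 4/2.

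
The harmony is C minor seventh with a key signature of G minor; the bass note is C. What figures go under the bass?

C is the root of C minor seventh, so the chord is in root position.
A seventh chord in root position is figured 7/5/3, conventionally abbreviated 7.

7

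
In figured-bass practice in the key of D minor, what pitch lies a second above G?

Counting 1 letter step above G lands on A; in D minor, that letter is A.

A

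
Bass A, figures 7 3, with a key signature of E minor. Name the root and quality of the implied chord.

The figures 7 3 indicate a seventh chord in root position.
In root position the bass is the root, so the root is A.
The chord tones are A, C, E, G, giving A minor seventh.

A minor seventh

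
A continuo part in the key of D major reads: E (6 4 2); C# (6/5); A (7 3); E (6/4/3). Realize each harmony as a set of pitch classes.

E (6/4/2): E, F#, A, C#.
C# (6/5/3): C#, E, G, A.
A (7/5/3): A, C#, E, G.
E (6/4/3): E, G, A, C#.

E, F#, A, C# | C#, E, G, A | A, C#, E, G | E, G, A, C#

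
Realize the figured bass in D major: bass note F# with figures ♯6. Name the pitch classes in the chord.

The written figures ♯6 are shorthand for 6/3: the 3 is implied.
A third above F# in this key is A.
A sixth above F# in this key is D, raised to D# by the sharp.
Together with the bass F#, this spells D# diminished in first inversion.

F#, A, D#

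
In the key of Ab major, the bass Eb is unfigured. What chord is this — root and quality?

Eb major

An unfigured bass indicates a triad in root position.
In root position the bass is the root, so the root is Eb.
The chord tones are Eb, G, Bb, giving Eb major.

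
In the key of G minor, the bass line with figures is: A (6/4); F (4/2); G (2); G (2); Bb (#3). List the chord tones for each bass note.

A, D, F | F, G, Bb, D | G, A, C, Eb | G, A, C, Eb | Bb, D#, F

A (6/4): A, D, F.
F (6/4/2): F, G, Bb, D.
G (6/4/2): G, A, C, Eb.
G (6/4/2): G, A, C, Eb.
Bb (5/#3): Bb, D#, F.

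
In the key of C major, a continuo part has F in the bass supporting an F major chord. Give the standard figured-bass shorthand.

F is the root of F major, so the chord is in root position.
A triad in root position is figured 5/3, conventionally abbreviated (no figures — root-position triad).

no figures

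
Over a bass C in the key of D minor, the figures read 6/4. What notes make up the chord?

C, F, A

A fourth above C in this key is F.
A sixth above C in this key is A.
Together with the bass C, this spells F major in second inversion.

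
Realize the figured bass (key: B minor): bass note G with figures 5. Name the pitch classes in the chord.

G, B, D

The written figures 5 are shorthand for 5/3: the 3 is implied.
A third above G in this key is B.
A fifth above G in this key is D.
Together with the bass G, this spells G major in root position.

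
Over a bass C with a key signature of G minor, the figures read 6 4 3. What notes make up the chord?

C, Eb, F, A

A third above C in this key is Eb.
A fourth above C in this key is F.
A sixth above C in this key is A.
Together with the bass C, this spells F dominant seventh in second inversion.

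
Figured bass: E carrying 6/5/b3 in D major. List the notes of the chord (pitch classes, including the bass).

E, Gb, B, C#

A third above E in this key is G, lowered to Gb by the flat.
A fifth above E in this key is B.
A sixth above E in this key is C#.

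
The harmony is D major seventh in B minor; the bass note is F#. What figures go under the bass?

6/5

F# is the third of D major seventh, so the chord is in first inversion.
A seventh chord in first inversion is figured 6/5/3, conventionally abbreviated 6/5.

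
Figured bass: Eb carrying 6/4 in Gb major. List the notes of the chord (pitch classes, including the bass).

A fourth above Eb in this key is Ab.
A sixth above Eb in this key is Cb.
Together with the bass Eb, this spells Ab minor in second inversion.

Eb, Ab, Cb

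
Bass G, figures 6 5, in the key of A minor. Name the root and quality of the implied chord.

The figures 6 5 indicate a seventh chord in first inversion.
In first inversion the root lies a sixth above the bass: a sixth above G in A minor is E.
The chord tones are G, B, D, E, giving E minor seventh.

E minor seventh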